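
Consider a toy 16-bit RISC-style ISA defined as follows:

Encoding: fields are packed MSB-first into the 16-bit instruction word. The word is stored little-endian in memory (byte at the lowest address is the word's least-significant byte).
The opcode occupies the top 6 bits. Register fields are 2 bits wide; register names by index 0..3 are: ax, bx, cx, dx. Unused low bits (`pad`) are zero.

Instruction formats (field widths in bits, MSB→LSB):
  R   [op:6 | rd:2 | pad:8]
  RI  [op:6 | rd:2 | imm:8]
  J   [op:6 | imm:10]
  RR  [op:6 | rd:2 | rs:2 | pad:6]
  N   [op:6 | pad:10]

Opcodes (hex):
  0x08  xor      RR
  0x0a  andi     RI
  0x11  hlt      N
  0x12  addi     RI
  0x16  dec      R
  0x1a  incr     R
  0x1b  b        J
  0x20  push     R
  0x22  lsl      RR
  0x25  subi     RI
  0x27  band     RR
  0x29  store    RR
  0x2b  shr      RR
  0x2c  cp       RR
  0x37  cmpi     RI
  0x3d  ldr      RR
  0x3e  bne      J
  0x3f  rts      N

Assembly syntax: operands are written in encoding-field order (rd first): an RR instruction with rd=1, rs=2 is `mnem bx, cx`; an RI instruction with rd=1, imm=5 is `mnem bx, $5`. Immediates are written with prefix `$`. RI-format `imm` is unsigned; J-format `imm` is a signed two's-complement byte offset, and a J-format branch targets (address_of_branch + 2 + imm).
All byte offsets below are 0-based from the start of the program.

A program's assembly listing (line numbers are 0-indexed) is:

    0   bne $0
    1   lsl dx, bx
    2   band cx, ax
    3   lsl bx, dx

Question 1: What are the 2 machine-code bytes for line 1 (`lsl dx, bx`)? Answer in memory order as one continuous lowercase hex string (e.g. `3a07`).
408b

L1: lsl op=0x22:6|rd=3:2|rs=1:2|pad=0:6 ⇒ 0x8b40 ⇒ little 40 8b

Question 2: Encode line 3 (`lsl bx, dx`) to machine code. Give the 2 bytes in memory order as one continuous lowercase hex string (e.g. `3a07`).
c089

line 3 (lsl): pack op=0x22:6|rd=1:2|rs=3:2|pad=0:6 = 0x89c0; little→ c0 89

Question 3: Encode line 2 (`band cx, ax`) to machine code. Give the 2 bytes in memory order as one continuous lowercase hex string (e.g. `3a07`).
009e

line 2 (band): pack op=0x27:6|rd=2:2|rs=0:2|pad=0:6 = 0x9e00; little→ 00 9e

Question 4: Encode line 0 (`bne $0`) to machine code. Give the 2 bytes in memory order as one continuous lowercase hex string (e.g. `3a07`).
0. bne fields op=0x3e:6|imm=0:10 → word f800h → 00 f8

00f8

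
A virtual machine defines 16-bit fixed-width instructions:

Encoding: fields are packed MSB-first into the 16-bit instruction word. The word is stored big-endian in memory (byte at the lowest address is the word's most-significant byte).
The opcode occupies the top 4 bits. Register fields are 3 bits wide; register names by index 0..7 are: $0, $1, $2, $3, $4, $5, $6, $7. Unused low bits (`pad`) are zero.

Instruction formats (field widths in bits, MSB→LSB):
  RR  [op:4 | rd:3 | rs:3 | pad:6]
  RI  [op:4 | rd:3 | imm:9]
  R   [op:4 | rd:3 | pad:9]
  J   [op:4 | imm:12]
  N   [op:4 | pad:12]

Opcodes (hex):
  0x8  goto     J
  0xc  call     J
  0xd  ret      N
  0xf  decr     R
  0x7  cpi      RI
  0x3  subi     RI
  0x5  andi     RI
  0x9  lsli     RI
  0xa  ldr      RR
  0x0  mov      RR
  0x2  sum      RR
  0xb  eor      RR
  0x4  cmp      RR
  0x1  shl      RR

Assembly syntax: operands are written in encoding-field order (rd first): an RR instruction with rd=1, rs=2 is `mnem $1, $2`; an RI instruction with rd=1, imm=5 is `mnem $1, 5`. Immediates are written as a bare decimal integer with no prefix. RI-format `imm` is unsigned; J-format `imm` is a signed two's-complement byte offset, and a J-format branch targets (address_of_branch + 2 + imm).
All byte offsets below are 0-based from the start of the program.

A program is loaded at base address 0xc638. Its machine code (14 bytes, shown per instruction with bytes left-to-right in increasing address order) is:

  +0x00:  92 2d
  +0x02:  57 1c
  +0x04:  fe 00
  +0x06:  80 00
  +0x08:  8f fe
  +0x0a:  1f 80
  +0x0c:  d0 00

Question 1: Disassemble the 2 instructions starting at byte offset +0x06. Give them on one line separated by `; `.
goto 0; goto -2

[06] 80 00 → 0x8000
  opcode bits[15:12]=0x8: goto/J
  [11:0] imm=0 = 0
[08] 8f fe → 0x8ffe
  opcode bits[15:12]=0x8: goto/J
  [11:0] imm=4094 (s12→-2) = -2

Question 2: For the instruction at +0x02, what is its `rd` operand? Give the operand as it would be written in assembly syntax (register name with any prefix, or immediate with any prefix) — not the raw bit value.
$3

[02] 57 1c → 0x571c
  opcode bits[15:12]=0x5: andi/RI
  [11:9] rd=3 = $3
  [8:0] imm=284 = 284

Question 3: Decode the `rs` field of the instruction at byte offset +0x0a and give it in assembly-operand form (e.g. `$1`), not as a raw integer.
@+0a  big-endian(1f 80) = 0x1f80
  op=0x1f80>>12=0x1 ⇒ shl (RR)
  rd: (w>>9)&0x7=0x7 → $7
  rs: (w>>6)&0x7=0x6 → $6

$6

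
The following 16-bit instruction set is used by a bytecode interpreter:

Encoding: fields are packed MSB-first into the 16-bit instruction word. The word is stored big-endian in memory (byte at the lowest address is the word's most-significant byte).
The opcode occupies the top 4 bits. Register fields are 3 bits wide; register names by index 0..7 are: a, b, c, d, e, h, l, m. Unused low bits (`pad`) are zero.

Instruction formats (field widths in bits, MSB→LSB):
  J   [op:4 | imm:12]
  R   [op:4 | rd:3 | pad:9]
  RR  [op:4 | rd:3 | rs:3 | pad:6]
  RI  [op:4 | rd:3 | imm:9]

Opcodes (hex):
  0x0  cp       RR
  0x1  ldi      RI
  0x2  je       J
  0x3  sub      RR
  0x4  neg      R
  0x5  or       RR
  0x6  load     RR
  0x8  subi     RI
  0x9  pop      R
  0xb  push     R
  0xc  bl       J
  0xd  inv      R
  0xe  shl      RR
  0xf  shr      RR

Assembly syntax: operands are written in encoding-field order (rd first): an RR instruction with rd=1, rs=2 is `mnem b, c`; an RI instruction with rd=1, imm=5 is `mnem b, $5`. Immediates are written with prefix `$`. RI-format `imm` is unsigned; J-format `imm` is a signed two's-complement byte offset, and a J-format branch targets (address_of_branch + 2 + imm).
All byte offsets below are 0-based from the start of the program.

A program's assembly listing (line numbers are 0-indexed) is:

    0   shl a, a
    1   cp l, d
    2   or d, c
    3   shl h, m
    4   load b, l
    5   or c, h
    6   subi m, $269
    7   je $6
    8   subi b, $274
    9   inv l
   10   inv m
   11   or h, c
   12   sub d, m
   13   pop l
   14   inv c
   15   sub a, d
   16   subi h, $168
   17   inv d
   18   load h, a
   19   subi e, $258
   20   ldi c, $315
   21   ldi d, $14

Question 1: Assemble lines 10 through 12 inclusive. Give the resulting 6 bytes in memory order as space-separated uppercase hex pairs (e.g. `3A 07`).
10. inv fields op=0xd:4|rd=7:3|pad=0:9 → word de00h → de 00
11. or fields op=0x5:4|rd=5:3|rs=2:3|pad=0:6 → word 5a80h → 5a 80
12. sub fields op=0x3:4|rd=3:3|rs=7:3|pad=0:6 → word 37c0h → 37 c0

DE 00 5A 80 37 C0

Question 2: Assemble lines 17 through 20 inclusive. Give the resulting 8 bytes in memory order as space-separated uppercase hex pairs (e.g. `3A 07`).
L17: inv op=0xd:4|rd=3:3|pad=0:9 ⇒ 0xd600 ⇒ big d6 00
L18: load op=0x6:4|rd=5:3|rs=0:3|pad=0:6 ⇒ 0x6a00 ⇒ big 6a 00
L19: subi op=0x8:4|rd=4:3|imm=258:9 ⇒ 0x8902 ⇒ big 89 02
L20: ldi op=0x1:4|rd=2:3|imm=315:9 ⇒ 0x153b ⇒ big 15 3b

D6 00 6A 00 89 02 15 3B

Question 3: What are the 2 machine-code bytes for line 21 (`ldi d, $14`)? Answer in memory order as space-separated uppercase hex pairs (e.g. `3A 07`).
16 0E

L21: ldi op=0x1:4|rd=3:3|imm=14:9 ⇒ 0x160e ⇒ big 16 0e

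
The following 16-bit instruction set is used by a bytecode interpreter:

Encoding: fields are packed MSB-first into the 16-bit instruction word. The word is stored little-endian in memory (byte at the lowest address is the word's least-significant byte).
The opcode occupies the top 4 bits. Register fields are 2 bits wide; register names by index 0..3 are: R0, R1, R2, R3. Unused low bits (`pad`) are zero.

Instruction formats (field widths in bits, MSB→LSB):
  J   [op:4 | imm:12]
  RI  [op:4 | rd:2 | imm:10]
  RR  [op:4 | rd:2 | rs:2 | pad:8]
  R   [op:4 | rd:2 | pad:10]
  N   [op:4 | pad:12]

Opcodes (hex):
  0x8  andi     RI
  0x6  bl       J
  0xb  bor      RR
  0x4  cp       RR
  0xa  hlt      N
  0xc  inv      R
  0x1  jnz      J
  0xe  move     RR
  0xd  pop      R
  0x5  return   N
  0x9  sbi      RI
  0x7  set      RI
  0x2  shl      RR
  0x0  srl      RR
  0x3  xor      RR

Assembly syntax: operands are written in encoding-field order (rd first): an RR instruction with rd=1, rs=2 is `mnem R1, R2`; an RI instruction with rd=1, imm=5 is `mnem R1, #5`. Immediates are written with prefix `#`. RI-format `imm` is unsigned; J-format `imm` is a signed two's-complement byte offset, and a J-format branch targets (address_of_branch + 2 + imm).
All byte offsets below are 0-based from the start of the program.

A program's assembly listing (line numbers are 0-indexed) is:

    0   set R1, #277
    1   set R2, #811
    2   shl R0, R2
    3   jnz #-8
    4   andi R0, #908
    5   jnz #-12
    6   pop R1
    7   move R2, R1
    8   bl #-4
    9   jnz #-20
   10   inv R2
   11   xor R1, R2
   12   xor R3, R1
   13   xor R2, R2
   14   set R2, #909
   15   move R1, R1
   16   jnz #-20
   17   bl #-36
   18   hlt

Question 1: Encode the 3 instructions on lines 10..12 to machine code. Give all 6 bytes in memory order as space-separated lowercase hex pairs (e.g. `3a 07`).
00 c8 00 36 00 3d

L10: inv op=0xc:4|rd=2:2|pad=0:10 ⇒ 0xc800 ⇒ little 00 c8
L11: xor op=0x3:4|rd=1:2|rs=2:2|pad=0:8 ⇒ 0x3600 ⇒ little 00 36
L12: xor op=0x3:4|rd=3:2|rs=1:2|pad=0:8 ⇒ 0x3d00 ⇒ little 00 3d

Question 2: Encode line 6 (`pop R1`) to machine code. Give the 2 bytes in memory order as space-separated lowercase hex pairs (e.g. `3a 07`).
L6: pop op=0xd:4|rd=1:2|pad=0:10 ⇒ 0xd400 ⇒ little 00 d4

00 d4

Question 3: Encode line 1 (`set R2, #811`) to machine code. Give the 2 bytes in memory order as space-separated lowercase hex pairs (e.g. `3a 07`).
2b 7b

1. set fields op=0x7:4|rd=2:2|imm=811:10 → word 7b2bh → 2b 7b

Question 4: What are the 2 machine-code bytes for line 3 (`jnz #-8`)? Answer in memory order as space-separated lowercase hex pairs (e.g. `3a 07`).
f8 1f

L3: jnz op=0x1:4|imm=-8:12 ⇒ 0x1ff8 ⇒ little f8 1f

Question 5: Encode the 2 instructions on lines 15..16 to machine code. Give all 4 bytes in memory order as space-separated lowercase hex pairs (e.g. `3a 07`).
line 15 (move): pack op=0xe:4|rd=1:2|rs=1:2|pad=0:8 = 0xe500; little→ 00 e5
line 16 (jnz): pack op=0x1:4|imm=-20:12 = 0x1fec; little→ ec 1f

00 e5 ec 1f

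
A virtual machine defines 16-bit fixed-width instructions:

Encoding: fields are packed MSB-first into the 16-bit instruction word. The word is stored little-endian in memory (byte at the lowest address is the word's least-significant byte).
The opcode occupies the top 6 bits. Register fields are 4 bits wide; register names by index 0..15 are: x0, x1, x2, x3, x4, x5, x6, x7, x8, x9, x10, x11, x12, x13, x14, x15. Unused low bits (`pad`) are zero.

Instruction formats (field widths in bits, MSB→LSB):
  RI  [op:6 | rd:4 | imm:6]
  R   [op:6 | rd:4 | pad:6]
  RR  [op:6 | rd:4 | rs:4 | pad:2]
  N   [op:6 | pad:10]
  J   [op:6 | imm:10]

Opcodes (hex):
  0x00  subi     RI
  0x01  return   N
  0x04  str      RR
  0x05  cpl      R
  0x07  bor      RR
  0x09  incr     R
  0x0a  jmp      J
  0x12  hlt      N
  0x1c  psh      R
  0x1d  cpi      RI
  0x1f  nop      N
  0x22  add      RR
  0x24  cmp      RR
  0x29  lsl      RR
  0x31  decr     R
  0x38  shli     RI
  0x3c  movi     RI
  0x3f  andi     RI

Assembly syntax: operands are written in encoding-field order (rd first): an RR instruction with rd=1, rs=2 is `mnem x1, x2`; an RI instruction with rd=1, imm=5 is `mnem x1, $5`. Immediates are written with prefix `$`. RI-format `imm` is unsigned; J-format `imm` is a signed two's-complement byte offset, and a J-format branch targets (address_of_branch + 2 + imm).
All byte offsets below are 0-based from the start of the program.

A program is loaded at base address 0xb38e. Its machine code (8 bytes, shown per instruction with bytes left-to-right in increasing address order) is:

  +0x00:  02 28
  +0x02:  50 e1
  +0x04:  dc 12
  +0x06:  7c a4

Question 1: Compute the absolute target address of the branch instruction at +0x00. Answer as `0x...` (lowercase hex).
0xb392

@+00  little-endian(02 28) = 0x2802
  top 6b → 0xa → jmp [J]
  [9:0] imm=2 = $2
  target = base 0xb38e + off 0x00 + 2 + imm 2 = 0xb392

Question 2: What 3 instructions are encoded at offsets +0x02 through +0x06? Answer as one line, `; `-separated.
[02] 50 e1 → 0xe150
  top 6b → 0x38 → shli [RI]
  rd@[9:6]=0x5 ⇒ x5
  imm@[5:0]=0x10 ⇒ $16
[04] dc 12 → 0x12dc
  top 6b → 0x4 → str [RR]
  rd@[9:6]=0xb ⇒ x11
  rs@[5:2]=0x7 ⇒ x7
[06] 7c a4 → 0xa47c
  top 6b → 0x29 → lsl [RR]
  rd@[9:6]=0x1 ⇒ x1
  rs@[5:2]=0xf ⇒ x15

shli x5, $16; str x11, x7; lsl x1, x15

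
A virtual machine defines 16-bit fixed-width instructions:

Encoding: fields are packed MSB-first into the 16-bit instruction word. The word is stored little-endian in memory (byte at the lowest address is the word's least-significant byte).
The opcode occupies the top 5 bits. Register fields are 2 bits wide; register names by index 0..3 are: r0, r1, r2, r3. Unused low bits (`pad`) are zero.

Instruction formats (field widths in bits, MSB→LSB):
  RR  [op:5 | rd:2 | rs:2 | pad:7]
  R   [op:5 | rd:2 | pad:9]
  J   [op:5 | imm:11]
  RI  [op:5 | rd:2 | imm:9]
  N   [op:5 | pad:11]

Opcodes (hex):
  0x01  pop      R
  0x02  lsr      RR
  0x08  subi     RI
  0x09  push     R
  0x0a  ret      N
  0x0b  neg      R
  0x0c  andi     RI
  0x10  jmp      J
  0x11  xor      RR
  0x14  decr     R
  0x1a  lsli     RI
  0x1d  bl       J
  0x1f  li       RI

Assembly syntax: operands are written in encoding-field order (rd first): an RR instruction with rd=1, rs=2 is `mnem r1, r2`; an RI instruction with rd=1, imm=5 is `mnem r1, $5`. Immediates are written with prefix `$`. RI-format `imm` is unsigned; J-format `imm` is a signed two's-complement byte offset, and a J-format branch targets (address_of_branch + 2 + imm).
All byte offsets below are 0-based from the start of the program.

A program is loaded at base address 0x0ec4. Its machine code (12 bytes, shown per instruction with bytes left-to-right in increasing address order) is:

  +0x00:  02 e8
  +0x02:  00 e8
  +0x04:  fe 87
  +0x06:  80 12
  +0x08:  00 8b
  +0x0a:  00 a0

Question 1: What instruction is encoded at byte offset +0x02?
[02] 00 e8 → 0xe800
  op=0xe800>>11=0x1d ⇒ bl (J)
  [10:0] imm=0 = $0

bl $0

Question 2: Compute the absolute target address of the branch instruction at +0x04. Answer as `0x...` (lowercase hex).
[04] fe 87 → 0x87fe
  top 5b → 0x10 → jmp [J]
  imm@[10:0]=0x7fe (s11→-2) ⇒ $-2
  target = base 0x0ec4 + off 0x04 + 2 + imm -2 = 0x0ec8

0x0ec8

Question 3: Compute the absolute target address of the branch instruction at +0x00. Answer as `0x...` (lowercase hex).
0x0ec8

@+00  little-endian(02 e8) = 0xe802
  opcode bits[15:11]=0x1d: bl/J
  [10:0] imm=2 = $2
  target = base 0x0ec4 + off 0x00 + 2 + imm 2 = 0x0ec8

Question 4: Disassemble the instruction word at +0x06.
lsr r1, r1

@+06  little-endian(80 12) = 0x1280
  top 5b → 0x2 → lsr [RR]
  rd@[10:9]=0x1 ⇒ r1
  rs@[8:7]=0x1 ⇒ r1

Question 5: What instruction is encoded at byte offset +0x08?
xor r1, r2

+0x08: 00 8b ⇒ word 0x8b00 (little)
  opcode bits[15:11]=0x11: xor/RR
  rd@[10:9]=0x1 ⇒ r1
  rs@[8:7]=0x2 ⇒ r2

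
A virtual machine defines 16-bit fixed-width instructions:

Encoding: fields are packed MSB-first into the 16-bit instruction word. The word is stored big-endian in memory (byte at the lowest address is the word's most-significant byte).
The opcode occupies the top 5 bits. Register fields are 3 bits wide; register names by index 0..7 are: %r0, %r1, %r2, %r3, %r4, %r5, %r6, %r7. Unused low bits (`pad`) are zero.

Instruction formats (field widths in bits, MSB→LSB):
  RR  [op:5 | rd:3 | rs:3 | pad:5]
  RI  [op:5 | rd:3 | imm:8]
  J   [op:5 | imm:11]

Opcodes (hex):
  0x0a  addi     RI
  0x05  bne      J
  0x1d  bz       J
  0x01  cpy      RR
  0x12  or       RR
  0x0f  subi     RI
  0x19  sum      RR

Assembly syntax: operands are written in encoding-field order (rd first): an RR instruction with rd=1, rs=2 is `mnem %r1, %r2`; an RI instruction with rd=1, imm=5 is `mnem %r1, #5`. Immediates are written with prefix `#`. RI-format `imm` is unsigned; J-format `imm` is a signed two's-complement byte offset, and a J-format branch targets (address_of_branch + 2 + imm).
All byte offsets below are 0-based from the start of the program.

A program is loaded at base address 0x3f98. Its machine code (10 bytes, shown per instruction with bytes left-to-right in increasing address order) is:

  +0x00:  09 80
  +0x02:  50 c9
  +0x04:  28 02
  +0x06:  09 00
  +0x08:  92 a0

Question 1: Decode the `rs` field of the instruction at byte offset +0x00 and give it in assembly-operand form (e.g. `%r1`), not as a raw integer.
%r4

+0x00: 09 80 ⇒ word 0x0980 (big)
  op=0x0980>>11=0x1 ⇒ cpy (RR)
  rd: (w>>8)&0x7=0x1 → %r1
  rs: (w>>5)&0x7=0x4 → %r4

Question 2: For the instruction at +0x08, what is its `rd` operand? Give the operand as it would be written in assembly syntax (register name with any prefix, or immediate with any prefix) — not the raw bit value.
[08] 92 a0 → 0x92a0
  op=0x92a0>>11=0x12 ⇒ or (RR)
  [10:8] rd=2 = %r2
  [7:5] rs=5 = %r5

%r2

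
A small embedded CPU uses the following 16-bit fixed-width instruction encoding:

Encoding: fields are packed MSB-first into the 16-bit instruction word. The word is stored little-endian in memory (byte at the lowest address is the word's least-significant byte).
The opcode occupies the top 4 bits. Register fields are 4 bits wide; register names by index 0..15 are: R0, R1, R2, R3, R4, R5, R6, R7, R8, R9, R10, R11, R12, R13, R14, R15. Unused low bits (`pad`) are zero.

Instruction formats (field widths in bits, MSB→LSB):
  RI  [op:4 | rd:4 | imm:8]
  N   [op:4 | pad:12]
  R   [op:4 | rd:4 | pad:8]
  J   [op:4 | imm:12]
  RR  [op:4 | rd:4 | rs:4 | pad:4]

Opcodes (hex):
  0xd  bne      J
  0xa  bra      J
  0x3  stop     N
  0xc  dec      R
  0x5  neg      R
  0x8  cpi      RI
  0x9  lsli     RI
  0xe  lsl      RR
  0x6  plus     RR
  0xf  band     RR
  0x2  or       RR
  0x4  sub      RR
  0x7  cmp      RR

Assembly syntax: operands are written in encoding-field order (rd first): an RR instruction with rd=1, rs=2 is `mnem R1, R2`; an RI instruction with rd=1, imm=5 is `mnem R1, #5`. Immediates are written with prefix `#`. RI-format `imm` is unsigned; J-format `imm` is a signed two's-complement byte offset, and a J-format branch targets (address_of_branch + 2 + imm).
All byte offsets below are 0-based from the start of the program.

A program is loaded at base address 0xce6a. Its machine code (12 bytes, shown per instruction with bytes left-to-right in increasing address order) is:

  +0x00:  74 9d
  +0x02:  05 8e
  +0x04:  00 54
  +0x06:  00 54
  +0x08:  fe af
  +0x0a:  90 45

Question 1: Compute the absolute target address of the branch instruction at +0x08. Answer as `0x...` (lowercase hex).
0xce72

@+08  little-endian(fe af) = 0xaffe
  op=0xaffe>>12=0xa ⇒ bra (J)
  [11:0] imm=4094 (s12→-2) = #-2
  target = base 0xce6a + off 0x08 + 2 + imm -2 = 0xce72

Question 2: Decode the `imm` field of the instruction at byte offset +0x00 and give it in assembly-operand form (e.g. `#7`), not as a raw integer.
[00] 74 9d → 0x9d74
  op=0x9d74>>12=0x9 ⇒ lsli (RI)
  rd: (w>>8)&0xf=0xd → R13
  imm: (w>>0)&0xff=0x74 → #116

#116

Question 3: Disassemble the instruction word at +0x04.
+0x04: 00 54 ⇒ word 0x5400 (little)
  op=0x5400>>12=0x5 ⇒ neg (R)
  rd@[11:8]=0x4 ⇒ R4

neg R4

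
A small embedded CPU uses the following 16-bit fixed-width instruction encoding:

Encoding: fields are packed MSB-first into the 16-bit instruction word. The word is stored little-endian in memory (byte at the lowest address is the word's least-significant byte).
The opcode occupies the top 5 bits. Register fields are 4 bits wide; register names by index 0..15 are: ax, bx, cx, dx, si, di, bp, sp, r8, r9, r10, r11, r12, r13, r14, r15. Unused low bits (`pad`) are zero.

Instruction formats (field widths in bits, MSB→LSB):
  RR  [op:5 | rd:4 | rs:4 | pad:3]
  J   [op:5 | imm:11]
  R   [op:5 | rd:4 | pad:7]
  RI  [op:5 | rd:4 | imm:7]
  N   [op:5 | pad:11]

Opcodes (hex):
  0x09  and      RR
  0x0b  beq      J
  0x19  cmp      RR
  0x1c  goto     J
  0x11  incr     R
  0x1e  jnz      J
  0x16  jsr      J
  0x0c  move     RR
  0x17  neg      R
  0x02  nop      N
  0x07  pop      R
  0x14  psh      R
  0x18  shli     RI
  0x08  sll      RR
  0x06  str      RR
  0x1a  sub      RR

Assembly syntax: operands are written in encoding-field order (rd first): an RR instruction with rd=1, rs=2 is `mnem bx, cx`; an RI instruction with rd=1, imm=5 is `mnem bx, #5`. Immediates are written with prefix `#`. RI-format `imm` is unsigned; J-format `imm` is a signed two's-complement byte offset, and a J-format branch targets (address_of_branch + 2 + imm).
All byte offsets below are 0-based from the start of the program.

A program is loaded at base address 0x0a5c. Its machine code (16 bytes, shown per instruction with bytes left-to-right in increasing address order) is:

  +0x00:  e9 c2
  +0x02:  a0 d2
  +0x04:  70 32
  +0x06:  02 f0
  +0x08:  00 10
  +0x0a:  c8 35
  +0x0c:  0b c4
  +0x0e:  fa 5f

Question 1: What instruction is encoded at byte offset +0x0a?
[0a] c8 35 → 0x35c8
  opcode bits[15:11]=0x6: str/RR
  rd@[10:7]=0xb ⇒ r11
  rs@[6:3]=0x9 ⇒ r9

str r11, r9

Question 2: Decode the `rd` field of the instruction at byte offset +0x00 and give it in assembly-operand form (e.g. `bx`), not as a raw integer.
di

+0x00: e9 c2 ⇒ word 0xc2e9 (little)
  op=0xc2e9>>11=0x18 ⇒ shli (RI)
  rd@[10:7]=0x5 ⇒ di
  imm@[6:0]=0x69 ⇒ #105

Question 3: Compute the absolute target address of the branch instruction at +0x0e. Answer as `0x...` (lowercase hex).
0x0a66

+0x0e: fa 5f ⇒ word 0x5ffa (little)
  op=0x5ffa>>11=0xb ⇒ beq (J)
  imm: (w>>0)&0x7ff=0x7fa (s11→-6) → #-6
  target = base 0x0a5c + off 0x0e + 2 + imm -6 = 0x0a66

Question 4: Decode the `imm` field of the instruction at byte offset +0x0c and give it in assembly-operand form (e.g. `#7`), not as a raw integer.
#11

[0c] 0b c4 → 0xc40b
  top 5b → 0x18 → shli [RI]
  [10:7] rd=8 = r8
  [6:0] imm=11 = #11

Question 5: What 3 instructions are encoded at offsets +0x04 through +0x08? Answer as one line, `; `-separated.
str si, r14; jnz #2; nop

[04] 70 32 → 0x3270
  opcode bits[15:11]=0x6: str/RR
  rd: (w>>7)&0xf=0x4 → si
  rs: (w>>3)&0xf=0xe → r14
[06] 02 f0 → 0xf002
  opcode bits[15:11]=0x1e: jnz/J
  imm: (w>>0)&0x7ff=0x2 → #2
[08] 00 10 → 0x1000
  opcode bits[15:11]=0x2: nop/N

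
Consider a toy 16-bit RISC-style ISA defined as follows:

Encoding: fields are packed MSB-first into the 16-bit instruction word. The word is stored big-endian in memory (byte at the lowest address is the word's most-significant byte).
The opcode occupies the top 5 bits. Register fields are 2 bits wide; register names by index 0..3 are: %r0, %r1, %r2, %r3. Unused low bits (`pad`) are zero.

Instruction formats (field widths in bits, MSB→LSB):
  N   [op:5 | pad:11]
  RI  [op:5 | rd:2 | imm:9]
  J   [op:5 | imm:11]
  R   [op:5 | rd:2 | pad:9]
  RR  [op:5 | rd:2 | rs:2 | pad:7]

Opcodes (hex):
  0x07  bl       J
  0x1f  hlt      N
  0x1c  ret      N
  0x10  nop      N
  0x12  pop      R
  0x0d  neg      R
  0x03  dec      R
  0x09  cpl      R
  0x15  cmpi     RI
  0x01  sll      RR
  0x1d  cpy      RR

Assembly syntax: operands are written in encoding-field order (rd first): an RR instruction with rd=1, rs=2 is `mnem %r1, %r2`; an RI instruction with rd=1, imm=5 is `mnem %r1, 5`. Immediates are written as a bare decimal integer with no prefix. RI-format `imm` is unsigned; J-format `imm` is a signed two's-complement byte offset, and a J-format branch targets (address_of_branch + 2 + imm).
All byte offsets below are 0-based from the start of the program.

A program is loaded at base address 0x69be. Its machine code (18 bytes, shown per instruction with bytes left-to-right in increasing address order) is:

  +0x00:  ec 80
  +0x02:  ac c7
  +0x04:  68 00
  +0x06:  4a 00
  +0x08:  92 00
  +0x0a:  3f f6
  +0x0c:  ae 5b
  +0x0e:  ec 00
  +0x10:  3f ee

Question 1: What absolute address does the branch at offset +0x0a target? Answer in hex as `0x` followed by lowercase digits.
0x69c0

+0x0a: 3f f6 ⇒ word 0x3ff6 (big)
  top 5b → 0x7 → bl [J]
  imm@[10:0]=0x7f6 (s11→-10) ⇒ -10
  target = base 0x69be + off 0x0a + 2 + imm -10 = 0x69c0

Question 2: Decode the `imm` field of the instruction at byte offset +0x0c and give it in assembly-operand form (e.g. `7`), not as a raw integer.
@+0c  big-endian(ae 5b) = 0xae5b
  op=0xae5b>>11=0x15 ⇒ cmpi (RI)
  [10:9] rd=3 = %r3
  [8:0] imm=91 = 91

91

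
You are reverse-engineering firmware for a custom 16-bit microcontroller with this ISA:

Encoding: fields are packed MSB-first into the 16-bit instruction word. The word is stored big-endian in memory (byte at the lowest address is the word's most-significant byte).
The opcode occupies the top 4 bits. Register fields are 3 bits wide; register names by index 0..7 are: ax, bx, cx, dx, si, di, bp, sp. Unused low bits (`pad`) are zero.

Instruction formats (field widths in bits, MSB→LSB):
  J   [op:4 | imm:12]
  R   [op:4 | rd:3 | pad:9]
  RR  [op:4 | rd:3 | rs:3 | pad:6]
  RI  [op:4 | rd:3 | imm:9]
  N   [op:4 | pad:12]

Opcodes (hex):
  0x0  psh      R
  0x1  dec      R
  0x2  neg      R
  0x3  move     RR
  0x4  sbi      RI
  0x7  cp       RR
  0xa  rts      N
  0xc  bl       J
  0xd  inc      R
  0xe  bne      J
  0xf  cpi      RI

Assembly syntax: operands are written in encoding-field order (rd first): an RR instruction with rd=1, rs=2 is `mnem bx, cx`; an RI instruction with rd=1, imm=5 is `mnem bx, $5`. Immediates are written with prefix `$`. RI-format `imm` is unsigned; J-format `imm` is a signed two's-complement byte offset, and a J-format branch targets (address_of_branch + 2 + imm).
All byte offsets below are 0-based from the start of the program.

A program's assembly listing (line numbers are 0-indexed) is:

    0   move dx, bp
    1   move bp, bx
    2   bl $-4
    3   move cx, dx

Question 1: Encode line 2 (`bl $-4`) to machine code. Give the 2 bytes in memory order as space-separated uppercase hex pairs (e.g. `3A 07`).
line 2 (bl): pack op=0xc:4|imm=-4:12 = 0xcffc; big→ cf fc

CF FC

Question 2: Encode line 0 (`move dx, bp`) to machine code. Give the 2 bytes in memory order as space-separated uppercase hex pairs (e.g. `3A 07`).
37 80

L0: move op=0x3:4|rd=3:3|rs=6:3|pad=0:6 ⇒ 0x3780 ⇒ big 37 80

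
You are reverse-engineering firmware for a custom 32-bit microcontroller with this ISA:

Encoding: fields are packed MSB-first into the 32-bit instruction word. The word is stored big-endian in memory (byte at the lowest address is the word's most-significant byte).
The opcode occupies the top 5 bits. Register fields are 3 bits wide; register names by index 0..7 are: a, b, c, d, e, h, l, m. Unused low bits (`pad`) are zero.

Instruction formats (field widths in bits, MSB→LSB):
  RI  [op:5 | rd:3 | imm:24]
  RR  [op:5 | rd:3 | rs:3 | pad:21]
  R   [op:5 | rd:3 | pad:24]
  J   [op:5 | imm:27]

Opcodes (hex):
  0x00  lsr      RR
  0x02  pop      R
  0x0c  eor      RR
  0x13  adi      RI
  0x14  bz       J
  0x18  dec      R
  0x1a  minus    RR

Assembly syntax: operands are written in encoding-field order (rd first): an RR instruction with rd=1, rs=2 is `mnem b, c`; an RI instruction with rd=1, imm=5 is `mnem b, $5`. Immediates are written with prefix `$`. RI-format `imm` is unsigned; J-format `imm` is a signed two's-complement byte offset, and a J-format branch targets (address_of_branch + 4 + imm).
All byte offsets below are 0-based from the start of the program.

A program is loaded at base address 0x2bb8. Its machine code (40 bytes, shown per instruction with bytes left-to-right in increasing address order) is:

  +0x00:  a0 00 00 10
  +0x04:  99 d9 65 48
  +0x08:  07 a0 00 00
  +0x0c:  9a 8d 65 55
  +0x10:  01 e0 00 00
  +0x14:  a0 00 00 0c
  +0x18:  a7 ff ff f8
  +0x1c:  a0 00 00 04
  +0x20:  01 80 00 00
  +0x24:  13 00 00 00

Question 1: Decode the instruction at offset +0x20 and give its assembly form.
@+20  big-endian(01 80 00 00) = 0x01800000
  top 5b → 0x0 → lsr [RR]
  [26:24] rd=1 = b
  [23:21] rs=4 = e

lsr b, e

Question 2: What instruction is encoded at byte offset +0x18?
bz $-8

[18] a7 ff ff f8 → 0xa7fffff8
  opcode bits[31:27]=0x14: bz/J
  imm@[26:0]=0x7fffff8 (s27→-8) ⇒ $-8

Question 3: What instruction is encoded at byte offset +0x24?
[24] 13 00 00 00 → 0x13000000
  top 5b → 0x2 → pop [R]
  rd@[26:24]=0x3 ⇒ d

pop d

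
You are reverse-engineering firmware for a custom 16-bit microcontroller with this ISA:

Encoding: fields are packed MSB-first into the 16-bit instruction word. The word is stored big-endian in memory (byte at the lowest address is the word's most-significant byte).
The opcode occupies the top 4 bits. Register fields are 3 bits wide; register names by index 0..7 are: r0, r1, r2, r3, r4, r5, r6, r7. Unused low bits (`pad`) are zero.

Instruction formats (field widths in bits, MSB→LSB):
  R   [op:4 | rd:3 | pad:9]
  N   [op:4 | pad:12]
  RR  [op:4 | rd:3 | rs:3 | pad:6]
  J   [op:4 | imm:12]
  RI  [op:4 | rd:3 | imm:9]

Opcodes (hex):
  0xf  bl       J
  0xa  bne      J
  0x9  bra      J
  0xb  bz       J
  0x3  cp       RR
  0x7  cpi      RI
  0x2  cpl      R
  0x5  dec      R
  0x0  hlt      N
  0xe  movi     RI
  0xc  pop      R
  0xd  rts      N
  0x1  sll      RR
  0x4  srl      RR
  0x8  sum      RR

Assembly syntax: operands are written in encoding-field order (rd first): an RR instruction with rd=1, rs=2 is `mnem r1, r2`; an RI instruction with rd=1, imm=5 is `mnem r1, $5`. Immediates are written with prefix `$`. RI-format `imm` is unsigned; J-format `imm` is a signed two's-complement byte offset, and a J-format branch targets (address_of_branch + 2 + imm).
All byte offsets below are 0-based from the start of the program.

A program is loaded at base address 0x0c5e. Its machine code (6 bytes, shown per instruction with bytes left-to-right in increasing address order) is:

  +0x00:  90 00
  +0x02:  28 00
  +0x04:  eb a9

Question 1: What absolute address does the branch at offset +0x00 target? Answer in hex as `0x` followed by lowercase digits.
0x0c60

@+00  big-endian(90 00) = 0x9000
  opcode bits[15:12]=0x9: bra/J
  [11:0] imm=0 = $0
  target = base 0x0c5e + off 0x00 + 2 + imm 0 = 0x0c60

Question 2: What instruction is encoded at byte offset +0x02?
off 0x02: read 28 00 as big → 0x2800
  top 4b → 0x2 → cpl [R]
  [11:9] rd=4 = r4

cpl r4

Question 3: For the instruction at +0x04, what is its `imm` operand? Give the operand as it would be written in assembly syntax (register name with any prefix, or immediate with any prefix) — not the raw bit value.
$425

[04] eb a9 → 0xeba9
  opcode bits[15:12]=0xe: movi/RI
  rd@[11:9]=0x5 ⇒ r5
  imm@[8:0]=0x1a9 ⇒ $425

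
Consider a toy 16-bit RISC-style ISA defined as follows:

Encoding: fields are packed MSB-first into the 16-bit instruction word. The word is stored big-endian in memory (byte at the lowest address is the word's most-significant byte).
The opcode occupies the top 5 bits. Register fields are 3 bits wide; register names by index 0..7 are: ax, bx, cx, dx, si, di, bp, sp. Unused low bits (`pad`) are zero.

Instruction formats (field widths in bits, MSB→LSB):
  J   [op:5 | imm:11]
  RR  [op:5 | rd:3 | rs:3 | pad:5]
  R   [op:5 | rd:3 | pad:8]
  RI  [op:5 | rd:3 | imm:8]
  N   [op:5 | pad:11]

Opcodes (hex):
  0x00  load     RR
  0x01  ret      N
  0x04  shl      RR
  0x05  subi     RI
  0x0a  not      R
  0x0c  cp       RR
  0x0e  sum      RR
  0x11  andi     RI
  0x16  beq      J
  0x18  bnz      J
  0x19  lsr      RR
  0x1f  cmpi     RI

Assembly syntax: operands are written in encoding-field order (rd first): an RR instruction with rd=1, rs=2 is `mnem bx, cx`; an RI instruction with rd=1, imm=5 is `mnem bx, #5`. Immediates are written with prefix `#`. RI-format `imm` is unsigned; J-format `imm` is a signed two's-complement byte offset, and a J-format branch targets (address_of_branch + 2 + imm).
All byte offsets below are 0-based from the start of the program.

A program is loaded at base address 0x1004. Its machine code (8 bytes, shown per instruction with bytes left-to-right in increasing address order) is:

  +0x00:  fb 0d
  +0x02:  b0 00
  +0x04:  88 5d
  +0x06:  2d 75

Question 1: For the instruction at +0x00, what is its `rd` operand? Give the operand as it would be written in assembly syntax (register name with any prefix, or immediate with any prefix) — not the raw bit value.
dx

@+00  big-endian(fb 0d) = 0xfb0d
  top 5b → 0x1f → cmpi [RI]
  [10:8] rd=3 = dx
  [7:0] imm=13 = #13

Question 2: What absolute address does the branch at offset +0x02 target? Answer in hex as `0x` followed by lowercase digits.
0x1008

off 0x02: read b0 00 as big → 0xb000
  op=0xb000>>11=0x16 ⇒ beq (J)
  [10:0] imm=0 = #0
  target = base 0x1004 + off 0x02 + 2 + imm 0 = 0x1008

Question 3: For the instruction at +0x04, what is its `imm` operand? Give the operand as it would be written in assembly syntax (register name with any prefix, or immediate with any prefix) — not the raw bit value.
off 0x04: read 88 5d as big → 0x885d
  op=0x885d>>11=0x11 ⇒ andi (RI)
  rd: (w>>8)&0x7=0x0 → ax
  imm: (w>>0)&0xff=0x5d → #93

#93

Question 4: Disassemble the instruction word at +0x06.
subi di, #117

+0x06: 2d 75 ⇒ word 0x2d75 (big)
  op=0x2d75>>11=0x5 ⇒ subi (RI)
  rd@[10:8]=0x5 ⇒ di
  imm@[7:0]=0x75 ⇒ #117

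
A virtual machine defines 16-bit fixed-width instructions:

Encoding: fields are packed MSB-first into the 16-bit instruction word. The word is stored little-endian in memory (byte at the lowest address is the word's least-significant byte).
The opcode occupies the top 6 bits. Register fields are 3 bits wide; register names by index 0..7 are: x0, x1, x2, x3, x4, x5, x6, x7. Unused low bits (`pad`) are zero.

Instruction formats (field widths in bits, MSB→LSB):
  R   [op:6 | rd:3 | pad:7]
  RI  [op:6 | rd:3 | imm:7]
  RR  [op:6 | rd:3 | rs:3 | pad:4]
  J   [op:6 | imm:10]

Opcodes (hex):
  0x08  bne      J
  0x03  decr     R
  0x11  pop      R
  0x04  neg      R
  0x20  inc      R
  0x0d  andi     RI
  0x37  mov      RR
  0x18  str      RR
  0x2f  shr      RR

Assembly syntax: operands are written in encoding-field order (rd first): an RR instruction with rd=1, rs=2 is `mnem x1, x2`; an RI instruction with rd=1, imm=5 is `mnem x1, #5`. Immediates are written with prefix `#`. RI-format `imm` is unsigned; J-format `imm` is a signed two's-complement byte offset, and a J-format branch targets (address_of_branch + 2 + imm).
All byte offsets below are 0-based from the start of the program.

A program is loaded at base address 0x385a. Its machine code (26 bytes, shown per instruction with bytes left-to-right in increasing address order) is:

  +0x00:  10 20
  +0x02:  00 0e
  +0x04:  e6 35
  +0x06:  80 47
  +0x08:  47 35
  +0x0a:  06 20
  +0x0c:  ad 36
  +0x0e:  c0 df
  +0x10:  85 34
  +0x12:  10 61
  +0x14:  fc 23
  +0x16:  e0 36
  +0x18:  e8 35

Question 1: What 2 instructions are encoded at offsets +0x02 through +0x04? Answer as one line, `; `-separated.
decr x4; andi x3, #102

+0x02: 00 0e ⇒ word 0x0e00 (little)
  top 6b → 0x3 → decr [R]
  [9:7] rd=4 = x4
+0x04: e6 35 ⇒ word 0x35e6 (little)
  top 6b → 0xd → andi [RI]
  [9:7] rd=3 = x3
  [6:0] imm=102 = #102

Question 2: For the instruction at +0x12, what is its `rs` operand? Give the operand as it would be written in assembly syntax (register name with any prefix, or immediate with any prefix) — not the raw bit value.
x1

[12] 10 61 → 0x6110
  op=0x6110>>10=0x18 ⇒ str (RR)
  [9:7] rd=2 = x2
  [6:4] rs=1 = x1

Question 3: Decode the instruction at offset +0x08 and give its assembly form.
+0x08: 47 35 ⇒ word 0x3547 (little)
  op=0x3547>>10=0xd ⇒ andi (RI)
  [9:7] rd=2 = x2
  [6:0] imm=71 = #71

andi x2, #71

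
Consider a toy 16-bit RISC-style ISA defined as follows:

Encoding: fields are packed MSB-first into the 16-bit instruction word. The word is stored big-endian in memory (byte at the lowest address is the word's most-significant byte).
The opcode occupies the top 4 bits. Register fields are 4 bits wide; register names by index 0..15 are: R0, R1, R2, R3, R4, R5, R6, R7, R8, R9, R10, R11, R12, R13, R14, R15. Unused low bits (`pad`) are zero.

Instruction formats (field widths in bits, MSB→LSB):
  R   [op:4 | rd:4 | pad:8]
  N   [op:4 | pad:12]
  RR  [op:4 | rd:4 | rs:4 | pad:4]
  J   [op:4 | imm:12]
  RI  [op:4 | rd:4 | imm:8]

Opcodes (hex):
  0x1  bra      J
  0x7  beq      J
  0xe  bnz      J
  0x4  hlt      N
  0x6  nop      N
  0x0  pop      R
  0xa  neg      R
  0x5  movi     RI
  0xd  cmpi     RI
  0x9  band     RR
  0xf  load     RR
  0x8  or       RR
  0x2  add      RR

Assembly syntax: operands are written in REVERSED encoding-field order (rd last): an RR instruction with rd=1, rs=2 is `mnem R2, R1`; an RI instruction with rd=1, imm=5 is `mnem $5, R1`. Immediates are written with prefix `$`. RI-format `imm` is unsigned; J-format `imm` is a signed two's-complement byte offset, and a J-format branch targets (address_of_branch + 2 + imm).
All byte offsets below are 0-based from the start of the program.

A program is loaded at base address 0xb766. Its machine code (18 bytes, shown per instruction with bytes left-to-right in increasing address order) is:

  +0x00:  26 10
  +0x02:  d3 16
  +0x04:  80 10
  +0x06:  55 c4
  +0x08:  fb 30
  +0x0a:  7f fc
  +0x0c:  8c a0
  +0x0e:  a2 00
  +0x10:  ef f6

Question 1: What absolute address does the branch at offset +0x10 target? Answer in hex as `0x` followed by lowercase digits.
+0x10: ef f6 ⇒ word 0xeff6 (big)
  top 4b → 0xe → bnz [J]
  imm@[11:0]=0xff6 (s12→-10) ⇒ $-10
  target = base 0xb766 + off 0x10 + 2 + imm -10 = 0xb76e

0xb76e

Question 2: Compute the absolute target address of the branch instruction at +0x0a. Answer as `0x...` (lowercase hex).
@+0a  big-endian(7f fc) = 0x7ffc
  opcode bits[15:12]=0x7: beq/J
  imm@[11:0]=0xffc (s12→-4) ⇒ $-4
  target = base 0xb766 + off 0x0a + 2 + imm -4 = 0xb76e

0xb76e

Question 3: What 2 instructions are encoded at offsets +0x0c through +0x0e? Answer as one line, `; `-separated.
or R10, R12; neg R2

[0c] 8c a0 → 0x8ca0
  opcode bits[15:12]=0x8: or/RR
  rd@[11:8]=0xc ⇒ R12
  rs@[7:4]=0xa ⇒ R10
[0e] a2 00 → 0xa200
  opcode bits[15:12]=0xa: neg/R
  rd@[11:8]=0x2 ⇒ R2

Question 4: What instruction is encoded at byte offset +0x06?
@+06  big-endian(55 c4) = 0x55c4
  top 4b → 0x5 → movi [RI]
  rd@[11:8]=0x5 ⇒ R5
  imm@[7:0]=0xc4 ⇒ $196

movi $196, R5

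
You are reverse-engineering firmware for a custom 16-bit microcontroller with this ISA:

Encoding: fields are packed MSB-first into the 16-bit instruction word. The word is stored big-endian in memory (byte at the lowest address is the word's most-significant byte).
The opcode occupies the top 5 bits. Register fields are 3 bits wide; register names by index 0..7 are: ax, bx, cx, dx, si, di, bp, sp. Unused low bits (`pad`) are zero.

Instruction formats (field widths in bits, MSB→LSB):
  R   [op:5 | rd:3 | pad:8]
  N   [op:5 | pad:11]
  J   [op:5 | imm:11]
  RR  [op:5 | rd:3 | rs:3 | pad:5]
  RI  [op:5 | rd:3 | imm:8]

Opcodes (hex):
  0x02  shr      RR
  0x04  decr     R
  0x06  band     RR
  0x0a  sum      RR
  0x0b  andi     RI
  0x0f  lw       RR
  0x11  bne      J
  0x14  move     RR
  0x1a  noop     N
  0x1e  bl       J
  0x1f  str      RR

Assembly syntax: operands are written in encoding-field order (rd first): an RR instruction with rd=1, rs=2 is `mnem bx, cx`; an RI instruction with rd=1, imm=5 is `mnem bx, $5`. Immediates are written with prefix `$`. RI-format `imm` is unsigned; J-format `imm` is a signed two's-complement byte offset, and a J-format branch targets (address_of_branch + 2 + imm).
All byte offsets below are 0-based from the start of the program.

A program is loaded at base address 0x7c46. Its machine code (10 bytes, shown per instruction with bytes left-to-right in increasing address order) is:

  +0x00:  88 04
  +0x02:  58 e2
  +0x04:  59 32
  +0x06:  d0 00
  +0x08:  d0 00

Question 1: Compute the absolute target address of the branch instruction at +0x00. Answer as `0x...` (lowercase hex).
@+00  big-endian(88 04) = 0x8804
  top 5b → 0x11 → bne [J]
  [10:0] imm=4 = $4
  target = base 0x7c46 + off 0x00 + 2 + imm 4 = 0x7c4c

0x7c4c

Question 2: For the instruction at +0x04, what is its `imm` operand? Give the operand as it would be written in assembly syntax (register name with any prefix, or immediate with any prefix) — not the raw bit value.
$50

@+04  big-endian(59 32) = 0x5932
  top 5b → 0xb → andi [RI]
  rd: (w>>8)&0x7=0x1 → bx
  imm: (w>>0)&0xff=0x32 → $50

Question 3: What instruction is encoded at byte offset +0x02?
andi ax, $226

+0x02: 58 e2 ⇒ word 0x58e2 (big)
  op=0x58e2>>11=0xb ⇒ andi (RI)
  rd@[10:8]=0x0 ⇒ ax
  imm@[7:0]=0xe2 ⇒ $226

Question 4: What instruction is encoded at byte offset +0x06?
off 0x06: read d0 00 as big → 0xd000
  opcode bits[15:11]=0x1a: noop/N

noop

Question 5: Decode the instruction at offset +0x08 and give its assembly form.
+0x08: d0 00 ⇒ word 0xd000 (big)
  top 5b → 0x1a → noop [N]

noop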